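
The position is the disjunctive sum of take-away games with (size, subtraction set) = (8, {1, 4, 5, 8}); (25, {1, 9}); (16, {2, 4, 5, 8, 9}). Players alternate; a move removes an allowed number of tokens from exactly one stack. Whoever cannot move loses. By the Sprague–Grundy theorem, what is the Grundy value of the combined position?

Stack A, S = {1, 4, 5, 8}:
n : 0 1 2 3 4 5 6 7 8
G : 0 1 0 1 2 3 2 3 4
G_A(8) = 4.
Stack B, S = {1, 9}:
G(0) = 0
G(1) = mex{0} = 1
G(2) = mex{1} = 0
G(3) = mex{0} = 1
G(4) = mex{1} = 0
G(5) = mex{0} = 1
G(6) = mex{1} = 0
G(7) = mex{0} = 1
G(8) = mex{1} = 0
G(9) = mex{0,0} = 1
G(10) = mex{1,1} = 0
G(11) = mex{0,0} = 1
G(12) = mex{1,1} = 0
G(13) = mex{0,0} = 1
G(14) = mex{1,1} = 0
G(15) = mex{0,0} = 1
G(16) = mex{1,1} = 0
G(17) = mex{0,0} = 1
G(18) = mex{1,1} = 0
G(19) = mex{0,0} = 1
G(20) = mex{1,1} = 0
G(21) = mex{0,0} = 1
G(22) = mex{1,1} = 0
G(23) = mex{0,0} = 1
G(24) = mex{1,1} = 0
G(25) = mex{0,0} = 1
G_B(25) = 1.
Stack C, S = {2, 4, 5, 8, 9}:
G(0) = 0
G(1) = mex{} = 0
G(2) = mex{0} = 1
G(3) = mex{0} = 1
G(4) = mex{1,0} = 2
G(5) = mex{1,0,0} = 2
G(6) = mex{2,1,0} = 3
G(7) = mex{2,1,1} = 0
G(8) = mex{3,2,1,0} = 4
G(9) = mex{0,2,2,0,0} = 1
G(10) = mex{4,3,2,1,0} = 5
G(11) = mex{1,0,3,1,1} = 2
G(12) = mex{5,4,0,2,1} = 3
G(13) = mex{2,1,4,2,2} = 0
G(14) = mex{3,5,1,3,2} = 0
G(15) = mex{0,2,5,0,3} = 1
G(16) = mex{0,3,2,4,0} = 1
G_C(16) = 1.
Combined Grundy value = 4 ⊕ 1 ⊕ 1 = 4.

4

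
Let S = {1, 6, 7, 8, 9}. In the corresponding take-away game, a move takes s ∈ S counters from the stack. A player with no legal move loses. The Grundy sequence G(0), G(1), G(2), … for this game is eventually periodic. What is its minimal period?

n :  0  1  2  3  4  5  6  7  8  9 10 11 12 13 14 15 16 17 18 19 20 21 22 23 24 25 26 27 28 29
G :  0  1  0  1  0  1  2  3  2  3  2  3  4  5  0  1  0  1  0  1  2  3  2  3  2  3  4  5  0  1
G(n+14) = G(n) holds for n = 0,…,8 (a full window of length max(S) = 9), so the sequence is purely periodic with period 14.

14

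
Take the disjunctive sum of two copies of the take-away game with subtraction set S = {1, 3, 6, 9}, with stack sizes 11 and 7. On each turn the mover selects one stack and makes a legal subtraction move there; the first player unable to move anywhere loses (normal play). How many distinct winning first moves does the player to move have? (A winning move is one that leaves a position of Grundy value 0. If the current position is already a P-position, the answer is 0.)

All stacks use S = {1, 3, 6, 9}:
G(0) = 0
G(1) = mex{0} = 1
G(2) = mex{1} = 0
G(3) = mex{0,0} = 1
G(4) = mex{1,1} = 0
G(5) = mex{0,0} = 1
G(6) = mex{1,1,0} = 2
G(7) = mex{2,0,1} = 3
G(8) = mex{3,1,0} = 2
G(9) = mex{2,2,1,0} = 3
G(10) = mex{3,3,0,1} = 2
G(11) = mex{2,2,1,0} = 3
Stack A: G(11) = 3.
Stack B: G(7) = 3.
Combined Grundy value = 3 ⊕ 3 = 0.
A winning move leaves total XOR = 0, i.e. changes one component's Grundy value g to g ⊕ X where X is the current total.
Stack A: target g' = 3⊕0 = 3, but every legal move changes the Grundy value (mex property), so 0 moves.
Stack B: target g' = 3⊕0 = 3, but every legal move changes the Grundy value (mex property), so 0 moves.

0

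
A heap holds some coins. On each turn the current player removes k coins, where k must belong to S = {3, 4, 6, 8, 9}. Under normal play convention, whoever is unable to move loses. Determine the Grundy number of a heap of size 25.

G(0) = 0
G(1) = mex{} = 0
G(2) = mex{} = 0
G(3) = mex{0} = 1
G(4) = mex{0,0} = 1
G(5) = mex{0,0} = 1
G(6) = mex{1,0,0} = 2
G(7) = mex{1,1,0} = 2
G(8) = mex{1,1,0,0} = 2
G(9) = mex{2,1,1,0,0} = 3
G(10) = mex{2,2,1,0,0} = 3
G(11) = mex{2,2,1,1,0} = 3
G(12) = mex{3,2,2,1,1} = 0
G(13) = mex{3,3,2,1,1} = 0
G(14) = mex{3,3,2,2,1} = 0
G(15) = mex{0,3,3,2,2} = 1
G(16) = mex{0,0,3,2,2} = 1
G(17) = mex{0,0,3,3,2} = 1
G(18) = mex{1,0,0,3,3} = 2
G(19) = mex{1,1,0,3,3} = 2
G(20) = mex{1,1,0,0,3} = 2
G(21) = mex{2,1,1,0,0} = 3
G(22) = mex{2,2,1,0,0} = 3
G(23) = mex{2,2,1,1,0} = 3
G(24) = mex{3,2,2,1,1} = 0
G(25) = mex{3,3,2,1,1} = 0

0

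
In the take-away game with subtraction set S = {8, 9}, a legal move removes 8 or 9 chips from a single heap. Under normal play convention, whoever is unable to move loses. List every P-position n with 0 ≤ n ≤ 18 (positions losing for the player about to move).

n :  0  1  2  3  4  5  6  7  8  9 10 11 12 13 14 15 16 17 18
G :  0  0  0  0  0  0  0  0  1  1  1  1  1  1  1  1  2  0  0
P-positions are exactly the n with G(n) = 0.

0, 1, 2, 3, 4, 5, 6, 7, 17, 18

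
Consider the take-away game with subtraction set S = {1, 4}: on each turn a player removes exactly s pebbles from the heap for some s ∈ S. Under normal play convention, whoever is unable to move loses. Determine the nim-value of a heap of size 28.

1

n :  0  1  2  3  4  5  6  7  8  9 10 11 12 13 14 15 16 17 18 19 20 21 22 23 24 25 26 27 28
G :  0  1  0  1  2  0  1  0  1  2  0  1  0  1  2  0  1  0  1  2  0  1  0  1  2  0  1  0  1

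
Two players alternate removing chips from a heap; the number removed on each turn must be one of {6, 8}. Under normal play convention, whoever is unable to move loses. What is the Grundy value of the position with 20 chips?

1

n :  0  1  2  3  4  5  6  7  8  9 10 11 12 13 14 15 16 17 18 19 20
G :  0  0  0  0  0  0  1  1  1  1  1  1  2  2  0  0  0  0  0  0  1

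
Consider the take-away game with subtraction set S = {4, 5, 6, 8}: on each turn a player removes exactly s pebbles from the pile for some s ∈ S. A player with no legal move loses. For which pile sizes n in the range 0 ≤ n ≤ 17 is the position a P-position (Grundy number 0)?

n :  0  1  2  3  4  5  6  7  8  9 10 11 12 13 14 15 16 17
G :  0  0  0  0  1  1  1  1  2  2  2  2  0  0  0  0  1  1
P-positions are exactly the n with G(n) = 0.

0, 1, 2, 3, 12, 13, 14, 15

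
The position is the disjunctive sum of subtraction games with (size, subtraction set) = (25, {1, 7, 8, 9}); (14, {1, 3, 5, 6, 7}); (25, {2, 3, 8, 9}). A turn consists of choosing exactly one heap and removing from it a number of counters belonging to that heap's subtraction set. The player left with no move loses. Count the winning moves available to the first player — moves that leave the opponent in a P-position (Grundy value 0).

Heap A, S = {1, 7, 8, 9}:
G(0) = 0
G(1) = mex{0} = 1
G(2) = mex{1} = 0
G(3) = mex{0} = 1
G(4) = mex{1} = 0
G(5) = mex{0} = 1
G(6) = mex{1} = 0
G(7) = mex{0,0} = 1
G(8) = mex{1,1,0} = 2
G(9) = mex{2,0,1,0} = 3
G(10) = mex{3,1,0,1} = 2
G(11) = mex{2,0,1,0} = 3
G(12) = mex{3,1,0,1} = 2
G(13) = mex{2,0,1,0} = 3
G(14) = mex{3,1,0,1} = 2
G(15) = mex{2,2,1,0} = 3
G(16) = mex{3,3,2,1} = 0
G(17) = mex{0,2,3,2} = 1
G(18) = mex{1,3,2,3} = 0
G(19) = mex{0,2,3,2} = 1
G(20) = mex{1,3,2,3} = 0
G(21) = mex{0,2,3,2} = 1
G(22) = mex{1,3,2,3} = 0
G(23) = mex{0,0,3,2} = 1
G(24) = mex{1,1,0,3} = 2
G(25) = mex{2,0,1,0} = 3
G_A(25) = 3.
Heap B, S = {1, 3, 5, 6, 7}:
n :  0  1  2  3  4  5  6  7  8  9 10 11 12 13 14
G :  0  1  0  1  0  1  2  3  2  3  2  3  0  1  0
G_B(14) = 0.
Heap C, S = {2, 3, 8, 9}:
n :  0  1  2  3  4  5  6  7  8  9 10 11 12 13 14 15 16 17 18 19 20 21 22 23 24 25
G :  0  0  1  1  2  0  0  1  1  2  2  0  0  1  1  2  0  0  1  1  2  2  0  0  1  1
G_C(25) = 1.
Combined Grundy value = 3 ⊕ 0 ⊕ 1 = 2.
A winning move leaves total XOR = 0, i.e. changes one component's Grundy value g to g ⊕ X where X is the current total.
Heap A: need g' = 3⊕2 = 1. Options: 25−1→G=2, 25−7→G=0, 25−8→G=1, 25−9→G=0. Hits: 1.
Heap B: need g' = 0⊕2 = 2. Options: 14−1→G=1, 14−3→G=3, 14−5→G=3, 14−6→G=2, 14−7→G=3. Hits: 1.
Heap C: need g' = 1⊕2 = 3. Options: 25−2→G=0, 25−3→G=0, 25−8→G=0, 25−9→G=0. Hits: 0.

2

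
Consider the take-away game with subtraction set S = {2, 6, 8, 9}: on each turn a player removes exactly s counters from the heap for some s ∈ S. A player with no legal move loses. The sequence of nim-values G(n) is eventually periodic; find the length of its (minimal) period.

15

G(0) = 0
G(1) = mex{} = 0
G(2) = mex{0} = 1
G(3) = mex{0} = 1
G(4) = mex{1} = 0
G(5) = mex{1} = 0
G(6) = mex{0,0} = 1
G(7) = mex{0,0} = 1
G(8) = mex{1,1,0} = 2
G(9) = mex{1,1,0,0} = 2
G(10) = mex{2,0,1,0} = 3
G(11) = mex{2,0,1,1} = 3
G(12) = mex{3,1,0,1} = 2
G(13) = mex{3,1,0,0} = 2
G(14) = mex{2,2,1,0} = 3
G(15) = mex{2,2,1,1} = 0
G(16) = mex{3,3,2,1} = 0
G(17) = mex{0,3,2,2} = 1
G(18) = mex{0,2,3,2} = 1
G(19) = mex{1,2,3,3} = 0
G(20) = mex{1,3,2,3} = 0
G(21) = mex{0,0,2,2} = 1
G(22) = mex{0,0,3,2} = 1
G(23) = mex{1,1,0,3} = 2
G(24) = mex{1,1,0,0} = 2
G(25) = mex{2,0,1,0} = 3
G(26) = mex{2,0,1,1} = 3
G(27) = mex{3,1,0,1} = 2
G(28) = mex{3,1,0,0} = 2
G(29) = mex{2,2,1,0} = 3
G(30) = mex{2,2,1,1} = 0
G(31) = mex{3,3,2,1} = 0
G(n+15) = G(n) holds for n = 0,…,8 (a full window of length max(S) = 9), so the sequence is purely periodic with period 15.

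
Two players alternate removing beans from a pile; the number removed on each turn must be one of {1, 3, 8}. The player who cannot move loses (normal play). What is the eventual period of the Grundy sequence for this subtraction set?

n :  0  1  2  3  4  5  6  7  8  9 10 11 12 13 14 15 16 17 18 19 20 21 22 23
G :  0  1  0  1  0  1  0  1  2  3  2  0  1  0  1  0  1  0  1  2  3  2  0  1
G(n+11) = G(n) holds for n = 0,…,7 (a full window of length max(S) = 8), so the sequence is purely periodic with period 11.

11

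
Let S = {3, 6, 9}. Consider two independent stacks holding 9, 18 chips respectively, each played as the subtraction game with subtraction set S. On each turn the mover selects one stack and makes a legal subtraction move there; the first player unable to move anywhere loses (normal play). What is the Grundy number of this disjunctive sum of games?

All stacks use S = {3, 6, 9}:
n :  0  1  2  3  4  5  6  7  8  9 10 11 12 13 14 15 16 17 18
G :  0  0  0  1  1  1  2  2  2  3  3  3  0  0  0  1  1  1  2
Stack A: G(9) = 3.
Stack B: G(18) = 2.
Combined Grundy value = 3 ⊕ 2 = 1.

1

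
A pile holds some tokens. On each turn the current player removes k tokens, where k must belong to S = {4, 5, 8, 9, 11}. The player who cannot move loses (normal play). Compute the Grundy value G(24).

n :  0  1  2  3  4  5  6  7  8  9 10 11 12 13 14 15 16 17 18 19 20 21 22 23 24
G :  0  0  0  0  1  1  1  1  2  2  2  2  3  3  3  0  0  0  0  1  1  1  1  2  2

2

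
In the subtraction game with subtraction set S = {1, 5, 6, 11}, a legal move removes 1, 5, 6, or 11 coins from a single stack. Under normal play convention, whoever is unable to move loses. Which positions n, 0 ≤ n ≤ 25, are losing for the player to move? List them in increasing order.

0, 2, 4, 12, 14, 16, 24

n :  0  1  2  3  4  5  6  7  8  9 10 11 12 13 14 15 16 17 18 19 20 21 22 23 24 25
G :  0  1  0  1  0  1  2  3  2  3  2  3  0  1  0  1  0  1  2  3  2  3  2  3  0  1
P-positions are exactly the n with G(n) = 0.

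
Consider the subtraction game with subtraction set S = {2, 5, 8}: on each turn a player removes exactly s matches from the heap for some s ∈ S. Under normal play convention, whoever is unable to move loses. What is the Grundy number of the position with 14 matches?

n :  0  1  2  3  4  5  6  7  8  9 10 11 12 13 14
G :  0  0  1  1  0  2  1  0  2  1  0  0  1  1  0

0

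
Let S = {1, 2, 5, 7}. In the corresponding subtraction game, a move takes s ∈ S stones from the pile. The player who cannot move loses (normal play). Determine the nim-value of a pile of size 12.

0

n :  0  1  2  3  4  5  6  7  8  9 10 11 12
G :  0  1  2  0  1  2  0  1  2  0  1  2  0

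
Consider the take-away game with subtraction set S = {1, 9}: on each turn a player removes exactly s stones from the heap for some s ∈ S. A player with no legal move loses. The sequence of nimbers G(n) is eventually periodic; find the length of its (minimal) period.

n :  0  1  2  3  4  5  6  7  8  9 10 11 12 13 14
G :  0  1  0  1  0  1  0  1  0  1  0  1  0  1  0
G(n+2) = G(n) holds for n = 0,…,8 (a full window of length max(S) = 9), so the sequence is purely periodic with period 2.

2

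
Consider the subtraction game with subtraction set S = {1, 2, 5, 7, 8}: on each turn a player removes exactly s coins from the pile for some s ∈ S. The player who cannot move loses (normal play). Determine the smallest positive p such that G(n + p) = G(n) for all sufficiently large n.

3

n :  0  1  2  3  4  5  6  7  8  9 10 11 12 13 14
G :  0  1  2  0  1  2  0  1  2  0  1  2  0  1  2
G(n+3) = G(n) holds for n = 0,…,7 (a full window of length max(S) = 8), so the sequence is purely periodic with period 3.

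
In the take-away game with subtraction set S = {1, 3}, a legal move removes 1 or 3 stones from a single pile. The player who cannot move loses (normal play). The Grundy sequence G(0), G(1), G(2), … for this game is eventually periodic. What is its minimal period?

G(0) = 0
G(1) = mex{0} = 1
G(2) = mex{1} = 0
G(3) = mex{0,0} = 1
G(4) = mex{1,1} = 0
G(5) = mex{0,0} = 1
G(6) = mex{1,1} = 0
G(7) = mex{0,0} = 1
G(8) = mex{1,1} = 0
G(9) = mex{0,0} = 1
G(10) = mex{1,1} = 0
G(11) = mex{0,0} = 1
G(12) = mex{1,1} = 0
G(13) = mex{0,0} = 1
G(14) = mex{1,1} = 0
G(n+2) = G(n) holds for n = 0,…,2 (a full window of length max(S) = 3), so the sequence is purely periodic with period 2.

2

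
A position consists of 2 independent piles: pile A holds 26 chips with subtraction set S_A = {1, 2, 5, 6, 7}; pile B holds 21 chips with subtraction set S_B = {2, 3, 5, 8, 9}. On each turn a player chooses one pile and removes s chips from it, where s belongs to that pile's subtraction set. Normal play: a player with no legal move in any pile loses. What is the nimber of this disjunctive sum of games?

Pile A, S = {1, 2, 5, 6, 7}:
n :  0  1  2  3  4  5  6  7  8  9 10 11 12 13 14 15 16 17 18 19 20 21 22 23 24 25 26
G :  0  1  2  0  1  2  3  4  5  3  4  0  1  2  0  1  2  3  4  5  3  4  0  1  2  0  1
G_A(26) = 1.
Pile B, S = {2, 3, 5, 8, 9}:
n :  0  1  2  3  4  5  6  7  8  9 10 11 12 13 14 15 16 17 18 19 20 21
G :  0  0  1  1  2  2  3  0  4  1  3  0  4  1  5  2  2  0  0  1  1  3
G_B(21) = 3.
Combined Grundy value = 1 ⊕ 3 = 2.

2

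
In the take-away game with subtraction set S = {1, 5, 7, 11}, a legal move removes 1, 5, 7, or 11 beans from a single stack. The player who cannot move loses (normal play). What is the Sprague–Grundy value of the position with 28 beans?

G(0) = 0
G(1) = mex{0} = 1
G(2) = mex{1} = 0
G(3) = mex{0} = 1
G(4) = mex{1} = 0
G(5) = mex{0,0} = 1
G(6) = mex{1,1} = 0
G(7) = mex{0,0,0} = 1
G(8) = mex{1,1,1} = 0
G(9) = mex{0,0,0} = 1
G(10) = mex{1,1,1} = 0
G(11) = mex{0,0,0,0} = 1
G(12) = mex{1,1,1,1} = 0
G(13) = mex{0,0,0,0} = 1
G(14) = mex{1,1,1,1} = 0
G(15) = mex{0,0,0,0} = 1
G(16) = mex{1,1,1,1} = 0
G(17) = mex{0,0,0,0} = 1
G(18) = mex{1,1,1,1} = 0
G(19) = mex{0,0,0,0} = 1
G(20) = mex{1,1,1,1} = 0
G(21) = mex{0,0,0,0} = 1
G(22) = mex{1,1,1,1} = 0
G(23) = mex{0,0,0,0} = 1
G(24) = mex{1,1,1,1} = 0
G(25) = mex{0,0,0,0} = 1
G(26) = mex{1,1,1,1} = 0
G(27) = mex{0,0,0,0} = 1
G(28) = mex{1,1,1,1} = 0

0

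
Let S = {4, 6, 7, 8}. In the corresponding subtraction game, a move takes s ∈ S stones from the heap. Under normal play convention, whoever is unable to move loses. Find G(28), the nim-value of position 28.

n :  0  1  2  3  4  5  6  7  8  9 10 11 12 13 14 15 16 17 18 19 20 21 22 23 24 25 26 27 28
G :  0  0  0  0  1  1  1  1  2  2  2  2  0  0  0  0  1  1  1  1  2  2  2  2  0  0  0  0  1

1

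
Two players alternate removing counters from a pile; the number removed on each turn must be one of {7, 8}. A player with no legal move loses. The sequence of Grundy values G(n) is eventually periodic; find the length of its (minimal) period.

15

n :  0  1  2  3  4  5  6  7  8  9 10 11 12 13 14 15 16 17 18 19 20 21 22 23 24 25 26 27 28 29 30 31
G :  0  0  0  0  0  0  0  1  1  1  1  1  1  1  2  0  0  0  0  0  0  0  1  1  1  1  1  1  1  2  0  0
G(n+15) = G(n) holds for n = 0,…,7 (a full window of length max(S) = 8), so the sequence is purely periodic with period 15.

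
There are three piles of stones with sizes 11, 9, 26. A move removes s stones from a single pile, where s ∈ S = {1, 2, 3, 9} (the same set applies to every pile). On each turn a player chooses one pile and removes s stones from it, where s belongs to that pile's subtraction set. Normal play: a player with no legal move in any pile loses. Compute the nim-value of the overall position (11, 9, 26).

0

All piles use S = {1, 2, 3, 9}:
n :  0  1  2  3  4  5  6  7  8  9 10 11 12 13 14 15 16 17 18 19 20 21 22 23 24 25 26
G :  0  1  2  3  0  1  2  3  0  1  2  3  0  1  2  3  0  1  2  3  0  1  2  3  0  1  2
Pile A: G(11) = 3.
Pile B: G(9) = 1.
Pile C: G(26) = 2.
Combined Grundy value = 3 ⊕ 1 ⊕ 2 = 0.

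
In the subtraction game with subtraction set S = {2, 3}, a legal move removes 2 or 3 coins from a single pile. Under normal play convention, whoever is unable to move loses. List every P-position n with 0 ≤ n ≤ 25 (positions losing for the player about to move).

G(0) = 0
G(1) = mex{} = 0
G(2) = mex{0} = 1
G(3) = mex{0,0} = 1
G(4) = mex{1,0} = 2
G(5) = mex{1,1} = 0
G(6) = mex{2,1} = 0
G(7) = mex{0,2} = 1
G(8) = mex{0,0} = 1
G(9) = mex{1,0} = 2
G(10) = mex{1,1} = 0
G(11) = mex{2,1} = 0
G(12) = mex{0,2} = 1
G(13) = mex{0,0} = 1
G(14) = mex{1,0} = 2
G(15) = mex{1,1} = 0
G(16) = mex{2,1} = 0
G(17) = mex{0,2} = 1
G(18) = mex{0,0} = 1
G(19) = mex{1,0} = 2
G(20) = mex{1,1} = 0
G(21) = mex{2,1} = 0
G(22) = mex{0,2} = 1
G(23) = mex{0,0} = 1
G(24) = mex{1,0} = 2
G(25) = mex{1,1} = 0
P-positions are exactly the n with G(n) = 0.

0, 1, 5, 6, 10, 11, 15, 16, 20, 21, 25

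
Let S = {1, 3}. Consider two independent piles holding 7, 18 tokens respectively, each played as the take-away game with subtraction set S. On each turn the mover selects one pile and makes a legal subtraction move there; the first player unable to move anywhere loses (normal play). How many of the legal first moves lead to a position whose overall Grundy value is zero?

4

All piles use S = {1, 3}:
n :  0  1  2  3  4  5  6  7  8  9 10 11 12 13 14 15 16 17 18
G :  0  1  0  1  0  1  0  1  0  1  0  1  0  1  0  1  0  1  0
Pile A: G(7) = 1.
Pile B: G(18) = 0.
Combined Grundy value = 1 ⊕ 0 = 1.
A winning move leaves total XOR = 0, i.e. changes one component's Grundy value g to g ⊕ X where X is the current total.
Pile A: need g' = 1⊕1 = 0. Options: 7−1→G=0, 7−3→G=0. Hits: 2.
Pile B: need g' = 0⊕1 = 1. Options: 18−1→G=1, 18−3→G=1. Hits: 2.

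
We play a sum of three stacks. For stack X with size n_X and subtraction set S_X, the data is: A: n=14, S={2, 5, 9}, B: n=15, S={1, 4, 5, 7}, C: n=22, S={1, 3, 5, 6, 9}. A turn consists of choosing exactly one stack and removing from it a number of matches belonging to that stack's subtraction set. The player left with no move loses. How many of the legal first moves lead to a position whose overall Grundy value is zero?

4

Stack A, S = {2, 5, 9}:
n :  0  1  2  3  4  5  6  7  8  9 10 11 12 13 14
G :  0  0  1  1  0  2  1  0  0  1  1  0  2  1  0
G_A(14) = 0.
Stack B, S = {1, 4, 5, 7}:
n :  0  1  2  3  4  5  6  7  8  9 10 11 12 13 14 15
G :  0  1  0  1  2  3  2  3  0  1  0  1  2  3  2  3
G_B(15) = 3.
Stack C, S = {1, 3, 5, 6, 9}:
n :  0  1  2  3  4  5  6  7  8  9 10 11 12 13 14 15 16 17 18 19 20 21 22
G :  0  1  0  1  0  1  2  3  2  3  2  3  0  1  0  1  0  1  2  3  2  3  2
G_C(22) = 2.
Combined Grundy value = 0 ⊕ 3 ⊕ 2 = 1.
A winning move leaves total XOR = 0, i.e. changes one component's Grundy value g to g ⊕ X where X is the current total.
Stack A: need g' = 0⊕1 = 1. Options: 14−2→G=2, 14−5→G=1, 14−9→G=2. Hits: 1.
Stack B: need g' = 3⊕1 = 2. Options: 15−1→G=2, 15−4→G=1, 15−5→G=0, 15−7→G=0. Hits: 1.
Stack C: need g' = 2⊕1 = 3. Options: 22−1→G=3, 22−3→G=3, 22−5→G=1, 22−6→G=0, 22−9→G=1. Hits: 2.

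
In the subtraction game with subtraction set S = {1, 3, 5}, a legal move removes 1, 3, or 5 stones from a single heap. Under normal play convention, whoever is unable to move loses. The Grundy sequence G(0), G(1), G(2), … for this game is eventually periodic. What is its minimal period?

2

n :  0  1  2  3  4  5  6  7  8  9 10 11 12 13 14
G :  0  1  0  1  0  1  0  1  0  1  0  1  0  1  0
G(n+2) = G(n) holds for n = 0,…,4 (a full window of length max(S) = 5), so the sequence is purely periodic with period 2.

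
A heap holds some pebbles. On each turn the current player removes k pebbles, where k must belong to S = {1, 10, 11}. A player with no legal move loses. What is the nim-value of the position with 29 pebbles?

n :  0  1  2  3  4  5  6  7  8  9 10 11 12 13 14 15 16 17 18 19 20 21 22 23 24 25 26 27 28 29
G :  0  1  0  1  0  1  0  1  0  1  2  3  2  3  2  3  2  3  2  3  0  1  0  1  0  1  0  1  0  1

1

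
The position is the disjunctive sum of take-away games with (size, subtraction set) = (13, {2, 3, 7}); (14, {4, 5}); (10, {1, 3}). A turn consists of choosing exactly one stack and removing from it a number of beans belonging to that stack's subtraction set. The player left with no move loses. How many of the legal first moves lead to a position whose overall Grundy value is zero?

0

Stack A, S = {2, 3, 7}:
n :  0  1  2  3  4  5  6  7  8  9 10 11 12 13
G :  0  0  1  1  2  0  0  1  1  2  0  0  1  1
G_A(13) = 1.
Stack B, S = {4, 5}:
n :  0  1  2  3  4  5  6  7  8  9 10 11 12 13 14
G :  0  0  0  0  1  1  1  1  2  0  0  0  0  1  1
G_B(14) = 1.
Stack C, S = {1, 3}:
n :  0  1  2  3  4  5  6  7  8  9 10
G :  0  1  0  1  0  1  0  1  0  1  0
G_C(10) = 0.
Combined Grundy value = 1 ⊕ 1 ⊕ 0 = 0.
A winning move leaves total XOR = 0, i.e. changes one component's Grundy value g to g ⊕ X where X is the current total.
Stack A: target g' = 1⊕0 = 1, but every legal move changes the Grundy value (mex property), so 0 moves.
Stack B: target g' = 1⊕0 = 1, but every legal move changes the Grundy value (mex property), so 0 moves.
Stack C: target g' = 0⊕0 = 0, but every legal move changes the Grundy value (mex property), so 0 moves.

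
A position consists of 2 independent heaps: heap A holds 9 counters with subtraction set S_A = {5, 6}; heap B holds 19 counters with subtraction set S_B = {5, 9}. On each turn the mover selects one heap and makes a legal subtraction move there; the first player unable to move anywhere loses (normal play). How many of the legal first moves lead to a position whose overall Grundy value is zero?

Heap A, S = {5, 6}:
G(0) = 0
G(1) = mex{} = 0
G(2) = mex{} = 0
G(3) = mex{} = 0
G(4) = mex{} = 0
G(5) = mex{0} = 1
G(6) = mex{0,0} = 1
G(7) = mex{0,0} = 1
G(8) = mex{0,0} = 1
G(9) = mex{0,0} = 1
G_A(9) = 1.
Heap B, S = {5, 9}:
n :  0  1  2  3  4  5  6  7  8  9 10 11 12 13 14 15 16 17 18 19
G :  0  0  0  0  0  1  1  1  1  1  2  2  2  2  0  0  0  0  0  1
G_B(19) = 1.
Combined Grundy value = 1 ⊕ 1 = 0.
A winning move leaves total XOR = 0, i.e. changes one component's Grundy value g to g ⊕ X where X is the current total.
Heap A: target g' = 1⊕0 = 1, but every legal move changes the Grundy value (mex property), so 0 moves.
Heap B: target g' = 1⊕0 = 1, but every legal move changes the Grundy value (mex property), so 0 moves.

0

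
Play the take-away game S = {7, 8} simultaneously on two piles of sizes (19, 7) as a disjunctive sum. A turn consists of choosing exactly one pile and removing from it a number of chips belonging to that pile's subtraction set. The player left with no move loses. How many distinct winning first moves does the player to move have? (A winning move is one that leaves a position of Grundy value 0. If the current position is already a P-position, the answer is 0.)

All piles use S = {7, 8}:
G(0) = 0
G(1) = mex{} = 0
G(2) = mex{} = 0
G(3) = mex{} = 0
G(4) = mex{} = 0
G(5) = mex{} = 0
G(6) = mex{} = 0
G(7) = mex{0} = 1
G(8) = mex{0,0} = 1
G(9) = mex{0,0} = 1
G(10) = mex{0,0} = 1
G(11) = mex{0,0} = 1
G(12) = mex{0,0} = 1
G(13) = mex{0,0} = 1
G(14) = mex{1,0} = 2
G(15) = mex{1,1} = 0
G(16) = mex{1,1} = 0
G(17) = mex{1,1} = 0
G(18) = mex{1,1} = 0
G(19) = mex{1,1} = 0
Pile A: G(19) = 0.
Pile B: G(7) = 1.
Combined Grundy value = 0 ⊕ 1 = 1.
A winning move leaves total XOR = 0, i.e. changes one component's Grundy value g to g ⊕ X where X is the current total.
Pile A: need g' = 0⊕1 = 1. Options: 19−7→G=1, 19−8→G=1. Hits: 2.
Pile B: need g' = 1⊕1 = 0. Options: 7−7→G=0. Hits: 1.

3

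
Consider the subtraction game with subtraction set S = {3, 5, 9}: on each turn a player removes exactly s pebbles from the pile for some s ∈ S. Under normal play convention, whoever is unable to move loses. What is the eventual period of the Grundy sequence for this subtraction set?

2

G(0) = 0
G(1) = mex{} = 0
G(2) = mex{} = 0
G(3) = mex{0} = 1
G(4) = mex{0} = 1
G(5) = mex{0,0} = 1
G(6) = mex{1,0} = 2
G(7) = mex{1,0} = 2
G(8) = mex{1,1} = 0
G(9) = mex{2,1,0} = 3
G(10) = mex{2,1,0} = 3
G(11) = mex{0,2,0} = 1
G(12) = mex{3,2,1} = 0
G(13) = mex{3,0,1} = 2
G(14) = mex{1,3,1} = 0
G(15) = mex{0,3,2} = 1
G(16) = mex{2,1,2} = 0
G(17) = mex{0,0,0} = 1
G(18) = mex{1,2,3} = 0
G(19) = mex{0,0,3} = 1
G(20) = mex{1,1,1} = 0
G(21) = mex{0,0,0} = 1
G(22) = mex{1,1,2} = 0
G(23) = mex{0,0,0} = 1
G(24) = mex{1,1,1} = 0
G(25) = mex{0,0,0} = 1
G(26) = mex{1,1,1} = 0
From n = 14 onward G(n+2) = G(n); since this holds over max(S) = 9 consecutive positions the period is 2 (pre-period 14).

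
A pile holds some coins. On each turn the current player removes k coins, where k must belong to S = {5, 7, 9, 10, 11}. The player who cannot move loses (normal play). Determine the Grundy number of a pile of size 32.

G(0) = 0
G(1) = mex{} = 0
G(2) = mex{} = 0
G(3) = mex{} = 0
G(4) = mex{} = 0
G(5) = mex{0} = 1
G(6) = mex{0} = 1
G(7) = mex{0,0} = 1
G(8) = mex{0,0} = 1
G(9) = mex{0,0,0} = 1
G(10) = mex{1,0,0,0} = 2
G(11) = mex{1,0,0,0,0} = 2
G(12) = mex{1,1,0,0,0} = 2
G(13) = mex{1,1,0,0,0} = 2
G(14) = mex{1,1,1,0,0} = 2
G(15) = mex{2,1,1,1,0} = 3
G(16) = mex{2,1,1,1,1} = 0
G(17) = mex{2,2,1,1,1} = 0
G(18) = mex{2,2,1,1,1} = 0
G(19) = mex{2,2,2,1,1} = 0
G(20) = mex{3,2,2,2,1} = 0
G(21) = mex{0,2,2,2,2} = 1
G(22) = mex{0,3,2,2,2} = 1
G(23) = mex{0,0,2,2,2} = 1
G(24) = mex{0,0,3,2,2} = 1
G(25) = mex{0,0,0,3,2} = 1
G(26) = mex{1,0,0,0,3} = 2
G(27) = mex{1,0,0,0,0} = 2
G(28) = mex{1,1,0,0,0} = 2
G(29) = mex{1,1,0,0,0} = 2
G(30) = mex{1,1,1,0,0} = 2
G(31) = mex{2,1,1,1,0} = 3
G(32) = mex{2,1,1,1,1} = 0

0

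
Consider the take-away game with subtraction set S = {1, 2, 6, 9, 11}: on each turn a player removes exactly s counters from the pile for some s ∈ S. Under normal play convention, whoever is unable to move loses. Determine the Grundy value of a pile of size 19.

4

n :  0  1  2  3  4  5  6  7  8  9 10 11 12 13 14 15 16 17 18 19
G :  0  1  2  0  1  2  3  0  1  2  0  1  2  3  4  0  1  2  3  4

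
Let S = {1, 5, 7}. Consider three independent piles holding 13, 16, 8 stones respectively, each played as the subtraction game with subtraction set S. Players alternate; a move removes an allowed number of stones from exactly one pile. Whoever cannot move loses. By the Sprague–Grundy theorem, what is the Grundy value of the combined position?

1

All piles use S = {1, 5, 7}:
G(0) = 0
G(1) = mex{0} = 1
G(2) = mex{1} = 0
G(3) = mex{0} = 1
G(4) = mex{1} = 0
G(5) = mex{0,0} = 1
G(6) = mex{1,1} = 0
G(7) = mex{0,0,0} = 1
G(8) = mex{1,1,1} = 0
G(9) = mex{0,0,0} = 1
G(10) = mex{1,1,1} = 0
G(11) = mex{0,0,0} = 1
G(12) = mex{1,1,1} = 0
G(13) = mex{0,0,0} = 1
G(14) = mex{1,1,1} = 0
G(15) = mex{0,0,0} = 1
G(16) = mex{1,1,1} = 0
Pile A: G(13) = 1.
Pile B: G(16) = 0.
Pile C: G(8) = 0.
Combined Grundy value = 1 ⊕ 0 ⊕ 0 = 1.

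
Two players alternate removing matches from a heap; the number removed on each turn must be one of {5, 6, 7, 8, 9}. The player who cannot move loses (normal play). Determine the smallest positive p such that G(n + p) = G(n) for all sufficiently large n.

G(0) = 0
G(1) = mex{} = 0
G(2) = mex{} = 0
G(3) = mex{} = 0
G(4) = mex{} = 0
G(5) = mex{0} = 1
G(6) = mex{0,0} = 1
G(7) = mex{0,0,0} = 1
G(8) = mex{0,0,0,0} = 1
G(9) = mex{0,0,0,0,0} = 1
G(10) = mex{1,0,0,0,0} = 2
G(11) = mex{1,1,0,0,0} = 2
G(12) = mex{1,1,1,0,0} = 2
G(13) = mex{1,1,1,1,0} = 2
G(14) = mex{1,1,1,1,1} = 0
G(15) = mex{2,1,1,1,1} = 0
G(16) = mex{2,2,1,1,1} = 0
G(17) = mex{2,2,2,1,1} = 0
G(18) = mex{2,2,2,2,1} = 0
G(19) = mex{0,2,2,2,2} = 1
G(20) = mex{0,0,2,2,2} = 1
G(21) = mex{0,0,0,2,2} = 1
G(22) = mex{0,0,0,0,2} = 1
G(23) = mex{0,0,0,0,0} = 1
G(24) = mex{1,0,0,0,0} = 2
G(25) = mex{1,1,0,0,0} = 2
G(26) = mex{1,1,1,0,0} = 2
G(27) = mex{1,1,1,1,0} = 2
G(28) = mex{1,1,1,1,1} = 0
G(29) = mex{2,1,1,1,1} = 0
G(n+14) = G(n) holds for n = 0,…,8 (a full window of length max(S) = 9), so the sequence is purely periodic with period 14.

14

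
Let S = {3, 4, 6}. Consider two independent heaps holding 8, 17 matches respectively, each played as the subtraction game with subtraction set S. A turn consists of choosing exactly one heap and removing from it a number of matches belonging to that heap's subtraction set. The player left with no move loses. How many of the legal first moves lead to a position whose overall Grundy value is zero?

0

All heaps use S = {3, 4, 6}:
G(0) = 0
G(1) = mex{} = 0
G(2) = mex{} = 0
G(3) = mex{0} = 1
G(4) = mex{0,0} = 1
G(5) = mex{0,0} = 1
G(6) = mex{1,0,0} = 2
G(7) = mex{1,1,0} = 2
G(8) = mex{1,1,0} = 2
G(9) = mex{2,1,1} = 0
G(10) = mex{2,2,1} = 0
G(11) = mex{2,2,1} = 0
G(12) = mex{0,2,2} = 1
G(13) = mex{0,0,2} = 1
G(14) = mex{0,0,2} = 1
G(15) = mex{1,0,0} = 2
G(16) = mex{1,1,0} = 2
G(17) = mex{1,1,0} = 2
Heap A: G(8) = 2.
Heap B: G(17) = 2.
Combined Grundy value = 2 ⊕ 2 = 0.
A winning move leaves total XOR = 0, i.e. changes one component's Grundy value g to g ⊕ X where X is the current total.
Heap A: target g' = 2⊕0 = 2, but every legal move changes the Grundy value (mex property), so 0 moves.
Heap B: target g' = 2⊕0 = 2, but every legal move changes the Grundy value (mex property), so 0 moves.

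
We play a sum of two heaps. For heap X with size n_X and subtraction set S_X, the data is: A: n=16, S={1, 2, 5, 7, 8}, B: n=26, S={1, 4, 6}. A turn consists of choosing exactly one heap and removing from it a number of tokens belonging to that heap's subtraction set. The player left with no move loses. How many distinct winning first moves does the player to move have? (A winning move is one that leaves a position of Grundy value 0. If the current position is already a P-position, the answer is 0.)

0

Heap A, S = {1, 2, 5, 7, 8}:
G(0) = 0
G(1) = mex{0} = 1
G(2) = mex{1,0} = 2
G(3) = mex{2,1} = 0
G(4) = mex{0,2} = 1
G(5) = mex{1,0,0} = 2
G(6) = mex{2,1,1} = 0
G(7) = mex{0,2,2,0} = 1
G(8) = mex{1,0,0,1,0} = 2
G(9) = mex{2,1,1,2,1} = 0
G(10) = mex{0,2,2,0,2} = 1
G(11) = mex{1,0,0,1,0} = 2
G(12) = mex{2,1,1,2,1} = 0
G(13) = mex{0,2,2,0,2} = 1
G(14) = mex{1,0,0,1,0} = 2
G(15) = mex{2,1,1,2,1} = 0
G(16) = mex{0,2,2,0,2} = 1
G_A(16) = 1.
Heap B, S = {1, 4, 6}:
n :  0  1  2  3  4  5  6  7  8  9 10 11 12 13 14 15 16 17 18 19 20 21 22 23 24 25 26
G :  0  1  0  1  2  0  1  0  1  2  0  1  0  1  2  0  1  0  1  2  0  1  0  1  2  0  1
G_B(26) = 1.
Combined Grundy value = 1 ⊕ 1 = 0.
A winning move leaves total XOR = 0, i.e. changes one component's Grundy value g to g ⊕ X where X is the current total.
Heap A: target g' = 1⊕0 = 1, but every legal move changes the Grundy value (mex property), so 0 moves.
Heap B: target g' = 1⊕0 = 1, but every legal move changes the Grundy value (mex property), so 0 moves.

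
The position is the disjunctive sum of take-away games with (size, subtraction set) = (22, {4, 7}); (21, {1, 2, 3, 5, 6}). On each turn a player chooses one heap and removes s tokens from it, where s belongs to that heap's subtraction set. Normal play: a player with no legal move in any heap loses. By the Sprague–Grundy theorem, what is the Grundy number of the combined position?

1

Heap A, S = {4, 7}:
n :  0  1  2  3  4  5  6  7  8  9 10 11 12 13 14 15 16 17 18 19 20 21 22
G :  0  0  0  0  1  1  1  1  2  2  2  0  0  0  0  1  1  1  1  2  2  2  0
G_A(22) = 0.
Heap B, S = {1, 2, 3, 5, 6}:
n :  0  1  2  3  4  5  6  7  8  9 10 11 12 13 14 15 16 17 18 19 20 21
G :  0  1  2  3  0  1  2  3  0  1  2  3  0  1  2  3  0  1  2  3  0  1
G_B(21) = 1.
Combined Grundy value = 0 ⊕ 1 = 1.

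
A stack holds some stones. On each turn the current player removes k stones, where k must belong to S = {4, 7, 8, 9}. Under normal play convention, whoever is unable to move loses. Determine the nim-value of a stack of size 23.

G(0) = 0
G(1) = mex{} = 0
G(2) = mex{} = 0
G(3) = mex{} = 0
G(4) = mex{0} = 1
G(5) = mex{0} = 1
G(6) = mex{0} = 1
G(7) = mex{0,0} = 1
G(8) = mex{1,0,0} = 2
G(9) = mex{1,0,0,0} = 2
G(10) = mex{1,0,0,0} = 2
G(11) = mex{1,1,0,0} = 2
G(12) = mex{2,1,1,0} = 3
G(13) = mex{2,1,1,1} = 0
G(14) = mex{2,1,1,1} = 0
G(15) = mex{2,2,1,1} = 0
G(16) = mex{3,2,2,1} = 0
G(17) = mex{0,2,2,2} = 1
G(18) = mex{0,2,2,2} = 1
G(19) = mex{0,3,2,2} = 1
G(20) = mex{0,0,3,2} = 1
G(21) = mex{1,0,0,3} = 2
G(22) = mex{1,0,0,0} = 2
G(23) = mex{1,0,0,0} = 2

2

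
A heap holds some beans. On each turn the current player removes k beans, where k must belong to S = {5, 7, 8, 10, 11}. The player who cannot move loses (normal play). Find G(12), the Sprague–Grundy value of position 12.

2

n :  0  1  2  3  4  5  6  7  8  9 10 11 12
G :  0  0  0  0  0  1  1  1  1  1  2  2  2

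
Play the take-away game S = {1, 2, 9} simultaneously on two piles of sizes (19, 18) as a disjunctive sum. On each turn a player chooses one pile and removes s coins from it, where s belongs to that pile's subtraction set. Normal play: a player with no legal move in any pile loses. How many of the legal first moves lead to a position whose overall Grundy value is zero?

2

All piles use S = {1, 2, 9}:
G(0) = 0
G(1) = mex{0} = 1
G(2) = mex{1,0} = 2
G(3) = mex{2,1} = 0
G(4) = mex{0,2} = 1
G(5) = mex{1,0} = 2
G(6) = mex{2,1} = 0
G(7) = mex{0,2} = 1
G(8) = mex{1,0} = 2
G(9) = mex{2,1,0} = 3
G(10) = mex{3,2,1} = 0
G(11) = mex{0,3,2} = 1
G(12) = mex{1,0,0} = 2
G(13) = mex{2,1,1} = 0
G(14) = mex{0,2,2} = 1
G(15) = mex{1,0,0} = 2
G(16) = mex{2,1,1} = 0
G(17) = mex{0,2,2} = 1
G(18) = mex{1,0,3} = 2
G(19) = mex{2,1,0} = 3
Pile A: G(19) = 3.
Pile B: G(18) = 2.
Combined Grundy value = 3 ⊕ 2 = 1.
A winning move leaves total XOR = 0, i.e. changes one component's Grundy value g to g ⊕ X where X is the current total.
Pile A: need g' = 3⊕1 = 2. Options: 19−1→G=2, 19−2→G=1, 19−9→G=0. Hits: 1.
Pile B: need g' = 2⊕1 = 3. Options: 18−1→G=1, 18−2→G=0, 18−9→G=3. Hits: 1.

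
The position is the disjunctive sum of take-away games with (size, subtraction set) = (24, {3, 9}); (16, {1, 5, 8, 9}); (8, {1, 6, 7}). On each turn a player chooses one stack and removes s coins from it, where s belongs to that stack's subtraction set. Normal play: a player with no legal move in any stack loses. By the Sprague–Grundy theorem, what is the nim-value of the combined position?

2

Stack A, S = {3, 9}:
G(0) = 0
G(1) = mex{} = 0
G(2) = mex{} = 0
G(3) = mex{0} = 1
G(4) = mex{0} = 1
G(5) = mex{0} = 1
G(6) = mex{1} = 0
G(7) = mex{1} = 0
G(8) = mex{1} = 0
G(9) = mex{0,0} = 1
G(10) = mex{0,0} = 1
G(11) = mex{0,0} = 1
G(12) = mex{1,1} = 0
G(13) = mex{1,1} = 0
G(14) = mex{1,1} = 0
G(15) = mex{0,0} = 1
G(16) = mex{0,0} = 1
G(17) = mex{0,0} = 1
G(18) = mex{1,1} = 0
G(19) = mex{1,1} = 0
G(20) = mex{1,1} = 0
G(21) = mex{0,0} = 1
G(22) = mex{0,0} = 1
G(23) = mex{0,0} = 1
G(24) = mex{1,1} = 0
G_A(24) = 0.
Stack B, S = {1, 5, 8, 9}:
n :  0  1  2  3  4  5  6  7  8  9 10 11 12 13 14 15 16
G :  0  1  0  1  0  1  0  1  2  3  2  3  2  3  2  3  0
G_B(16) = 0.
Stack C, S = {1, 6, 7}:
G(0) = 0
G(1) = mex{0} = 1
G(2) = mex{1} = 0
G(3) = mex{0} = 1
G(4) = mex{1} = 0
G(5) = mex{0} = 1
G(6) = mex{1,0} = 2
G(7) = mex{2,1,0} = 3
G(8) = mex{3,0,1} = 2
G_C(8) = 2.
Combined Grundy value = 0 ⊕ 0 ⊕ 2 = 2.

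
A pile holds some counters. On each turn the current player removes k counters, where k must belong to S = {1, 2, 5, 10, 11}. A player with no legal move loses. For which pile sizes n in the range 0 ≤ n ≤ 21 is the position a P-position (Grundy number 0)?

0, 3, 6, 9, 12, 15, 18, 21

n :  0  1  2  3  4  5  6  7  8  9 10 11 12 13 14 15 16 17 18 19 20 21
G :  0  1  2  0  1  2  0  1  2  0  1  2  0  1  2  0  1  2  0  1  2  0
P-positions are exactly the n with G(n) = 0.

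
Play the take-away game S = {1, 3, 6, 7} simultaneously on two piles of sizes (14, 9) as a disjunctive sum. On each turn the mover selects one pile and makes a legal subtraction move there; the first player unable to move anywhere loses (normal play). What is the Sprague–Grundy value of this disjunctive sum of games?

All piles use S = {1, 3, 6, 7}:
n :  0  1  2  3  4  5  6  7  8  9 10 11 12 13 14
G :  0  1  0  1  0  1  2  3  2  3  2  3  0  1  0
Pile A: G(14) = 0.
Pile B: G(9) = 3.
Combined Grundy value = 0 ⊕ 3 = 3.

3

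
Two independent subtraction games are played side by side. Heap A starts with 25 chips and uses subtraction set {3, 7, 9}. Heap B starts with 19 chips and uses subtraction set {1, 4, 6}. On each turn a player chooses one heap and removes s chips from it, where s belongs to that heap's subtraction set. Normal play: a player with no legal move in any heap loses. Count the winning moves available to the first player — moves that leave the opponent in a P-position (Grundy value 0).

2

Heap A, S = {3, 7, 9}:
n :  0  1  2  3  4  5  6  7  8  9 10 11 12 13 14 15 16 17 18 19 20 21 22 23 24 25
G :  0  0  0  1  1  1  0  2  2  1  3  3  0  2  0  1  0  1  0  1  0  1  0  1  0  1
G_A(25) = 1.
Heap B, S = {1, 4, 6}:
n :  0  1  2  3  4  5  6  7  8  9 10 11 12 13 14 15 16 17 18 19
G :  0  1  0  1  2  0  1  0  1  2  0  1  0  1  2  0  1  0  1  2
G_B(19) = 2.
Combined Grundy value = 1 ⊕ 2 = 3.
A winning move leaves total XOR = 0, i.e. changes one component's Grundy value g to g ⊕ X where X is the current total.
Heap A: need g' = 1⊕3 = 2. Options: 25−3→G=0, 25−7→G=0, 25−9→G=0. Hits: 0.
Heap B: need g' = 2⊕3 = 1. Options: 19−1→G=1, 19−4→G=0, 19−6→G=1. Hits: 2.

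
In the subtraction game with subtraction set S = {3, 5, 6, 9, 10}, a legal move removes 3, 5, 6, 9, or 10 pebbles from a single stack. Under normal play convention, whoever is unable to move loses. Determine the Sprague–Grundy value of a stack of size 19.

2

n :  0  1  2  3  4  5  6  7  8  9 10 11 12 13 14 15 16 17 18 19
G :  0  0  0  1  1  1  2  2  2  3  3  3  4  0  0  0  1  1  1  2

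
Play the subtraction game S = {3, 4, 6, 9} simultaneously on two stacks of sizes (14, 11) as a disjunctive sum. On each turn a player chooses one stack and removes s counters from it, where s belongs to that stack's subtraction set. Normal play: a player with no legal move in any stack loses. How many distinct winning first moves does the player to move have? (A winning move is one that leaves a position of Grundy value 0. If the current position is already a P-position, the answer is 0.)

3

All stacks use S = {3, 4, 6, 9}:
G(0) = 0
G(1) = mex{} = 0
G(2) = mex{} = 0
G(3) = mex{0} = 1
G(4) = mex{0,0} = 1
G(5) = mex{0,0} = 1
G(6) = mex{1,0,0} = 2
G(7) = mex{1,1,0} = 2
G(8) = mex{1,1,0} = 2
G(9) = mex{2,1,1,0} = 3
G(10) = mex{2,2,1,0} = 3
G(11) = mex{2,2,1,0} = 3
G(12) = mex{3,2,2,1} = 0
G(13) = mex{3,3,2,1} = 0
G(14) = mex{3,3,2,1} = 0
Stack A: G(14) = 0.
Stack B: G(11) = 3.
Combined Grundy value = 0 ⊕ 3 = 3.
A winning move leaves total XOR = 0, i.e. changes one component's Grundy value g to g ⊕ X where X is the current total.
Stack A: need g' = 0⊕3 = 3. Options: 14−3→G=3, 14−4→G=3, 14−6→G=2, 14−9→G=1. Hits: 2.
Stack B: need g' = 3⊕3 = 0. Options: 11−3→G=2, 11−4→G=2, 11−6→G=1, 11−9→G=0. Hits: 1.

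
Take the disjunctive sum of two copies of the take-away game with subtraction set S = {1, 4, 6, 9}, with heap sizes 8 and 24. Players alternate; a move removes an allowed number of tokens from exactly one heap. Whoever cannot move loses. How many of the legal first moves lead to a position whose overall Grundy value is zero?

All heaps use S = {1, 4, 6, 9}:
G(0) = 0
G(1) = mex{0} = 1
G(2) = mex{1} = 0
G(3) = mex{0} = 1
G(4) = mex{1,0} = 2
G(5) = mex{2,1} = 0
G(6) = mex{0,0,0} = 1
G(7) = mex{1,1,1} = 0
G(8) = mex{0,2,0} = 1
G(9) = mex{1,0,1,0} = 2
G(10) = mex{2,1,2,1} = 0
G(11) = mex{0,0,0,0} = 1
G(12) = mex{1,1,1,1} = 0
G(13) = mex{0,2,0,2} = 1
G(14) = mex{1,0,1,0} = 2
G(15) = mex{2,1,2,1} = 0
G(16) = mex{0,0,0,0} = 1
G(17) = mex{1,1,1,1} = 0
G(18) = mex{0,2,0,2} = 1
G(19) = mex{1,0,1,0} = 2
G(20) = mex{2,1,2,1} = 0
G(21) = mex{0,0,0,0} = 1
G(22) = mex{1,1,1,1} = 0
G(23) = mex{0,2,0,2} = 1
G(24) = mex{1,0,1,0} = 2
Heap A: G(8) = 1.
Heap B: G(24) = 2.
Combined Grundy value = 1 ⊕ 2 = 3.
A winning move leaves total XOR = 0, i.e. changes one component's Grundy value g to g ⊕ X where X is the current total.
Heap A: need g' = 1⊕3 = 2. Options: 8−1→G=0, 8−4→G=2, 8−6→G=0. Hits: 1.
Heap B: need g' = 2⊕3 = 1. Options: 24−1→G=1, 24−4→G=0, 24−6→G=1, 24−9→G=0. Hits: 2.

3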